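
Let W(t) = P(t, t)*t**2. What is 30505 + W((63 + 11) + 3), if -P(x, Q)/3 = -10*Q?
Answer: 13726495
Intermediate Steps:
P(x, Q) = 30*Q (P(x, Q) = -(-30)*Q = 30*Q)
W(t) = 30*t**3 (W(t) = (30*t)*t**2 = 30*t**3)
30505 + W((63 + 11) + 3) = 30505 + 30*((63 + 11) + 3)**3 = 30505 + 30*(74 + 3)**3 = 30505 + 30*77**3 = 30505 + 30*456533 = 30505 + 13695990 = 13726495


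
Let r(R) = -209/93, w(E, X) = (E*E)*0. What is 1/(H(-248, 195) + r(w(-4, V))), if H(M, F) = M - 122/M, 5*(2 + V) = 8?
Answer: -372/92909 ≈ -0.0040039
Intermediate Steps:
V = -⅖ (V = -2 + (⅕)*8 = -2 + 8/5 = -⅖ ≈ -0.40000)
w(E, X) = 0 (w(E, X) = E²*0 = 0)
r(R) = -209/93 (r(R) = -209*1/93 = -209/93)
1/(H(-248, 195) + r(w(-4, V))) = 1/((-248 - 122/(-248)) - 209/93) = 1/((-248 - 122*(-1/248)) - 209/93) = 1/((-248 + 61/124) - 209/93) = 1/(-30691/124 - 209/93) = 1/(-92909/372) = -372/92909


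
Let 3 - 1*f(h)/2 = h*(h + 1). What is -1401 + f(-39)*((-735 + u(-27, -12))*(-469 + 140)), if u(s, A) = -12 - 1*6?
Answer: -732807447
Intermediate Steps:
f(h) = 6 - 2*h*(1 + h) (f(h) = 6 - 2*h*(h + 1) = 6 - 2*h*(1 + h))
u(s, A) = -18 (u(s, A) = -12 - 6 = -18)
-1401 + f(-39)*((-735 + u(-27, -12))*(-469 + 140)) = -1401 + (6 - 2*(-39) - 2*(-39)²)*((-735 - 18)*(-469 + 140)) = -1401 + (6 + 78 - 2*1521)*(-753*(-329)) = -1401 + (6 + 78 - 3042)*247737 = -1401 - 2958*247737 = -1401 - 732806046 = -732807447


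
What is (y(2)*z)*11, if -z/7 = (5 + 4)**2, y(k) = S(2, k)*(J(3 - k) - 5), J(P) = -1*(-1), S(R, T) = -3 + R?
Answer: -24948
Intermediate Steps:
J(P) = 1
y(k) = 4 (y(k) = (-3 + 2)*(1 - 5) = -1*(-4) = 4)
z = -567 (z = -7*(5 + 4)**2 = -7*9**2 = -7*81 = -567)
(y(2)*z)*11 = (4*(-567))*11 = -2268*11 = -24948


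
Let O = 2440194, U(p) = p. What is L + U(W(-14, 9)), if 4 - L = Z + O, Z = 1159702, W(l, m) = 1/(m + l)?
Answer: -17999461/5 ≈ -3.5999e+6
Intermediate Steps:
W(l, m) = 1/(l + m)
L = -3599892 (L = 4 - (1159702 + 2440194) = 4 - 1*3599896 = 4 - 3599896 = -3599892)
L + U(W(-14, 9)) = -3599892 + 1/(-14 + 9) = -3599892 + 1/(-5) = -3599892 - 1/5 = -17999461/5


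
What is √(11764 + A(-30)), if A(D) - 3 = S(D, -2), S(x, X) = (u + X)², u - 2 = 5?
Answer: 4*√737 ≈ 108.59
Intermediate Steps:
u = 7 (u = 2 + 5 = 7)
S(x, X) = (7 + X)²
A(D) = 28 (A(D) = 3 + (7 - 2)² = 3 + 5² = 3 + 25 = 28)
√(11764 + A(-30)) = √(11764 + 28) = √11792 = 4*√737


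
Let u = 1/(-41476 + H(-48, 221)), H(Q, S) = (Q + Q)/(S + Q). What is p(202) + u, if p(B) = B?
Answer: 1449439515/7175444 ≈ 202.00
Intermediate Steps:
H(Q, S) = 2*Q/(Q + S) (H(Q, S) = (2*Q)/(Q + S) = 2*Q/(Q + S))
u = -173/7175444 (u = 1/(-41476 + 2*(-48)/(-48 + 221)) = 1/(-41476 + 2*(-48)/173) = 1/(-41476 + 2*(-48)*(1/173)) = 1/(-41476 - 96/173) = 1/(-7175444/173) = -173/7175444 ≈ -2.4110e-5)
p(202) + u = 202 - 173/7175444 = 1449439515/7175444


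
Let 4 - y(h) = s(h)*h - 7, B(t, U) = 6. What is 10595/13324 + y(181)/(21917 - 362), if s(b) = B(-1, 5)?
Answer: 42810385/57439764 ≈ 0.74531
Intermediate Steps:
s(b) = 6
y(h) = 11 - 6*h (y(h) = 4 - (6*h - 7) = 4 - (-7 + 6*h) = 4 + (7 - 6*h) = 11 - 6*h)
10595/13324 + y(181)/(21917 - 362) = 10595/13324 + (11 - 6*181)/(21917 - 362) = 10595*(1/13324) + (11 - 1086)/21555 = 10595/13324 - 1075*1/21555 = 10595/13324 - 215/4311 = 42810385/57439764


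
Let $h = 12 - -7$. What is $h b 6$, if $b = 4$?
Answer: $456$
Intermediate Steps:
$h = 19$ ($h = 12 + 7 = 19$)
$h b 6 = 19 \cdot 4 \cdot 6 = 76 \cdot 6 = 456$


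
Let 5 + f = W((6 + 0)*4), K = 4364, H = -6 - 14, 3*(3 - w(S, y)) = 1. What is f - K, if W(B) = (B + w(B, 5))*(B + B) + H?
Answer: -3109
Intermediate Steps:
w(S, y) = 8/3 (w(S, y) = 3 - ⅓*1 = 3 - ⅓ = 8/3)
H = -20
W(B) = -20 + 2*B*(8/3 + B) (W(B) = (B + 8/3)*(B + B) - 20 = (8/3 + B)*(2*B) - 20 = 2*B*(8/3 + B) - 20 = -20 + 2*B*(8/3 + B))
f = 1255 (f = -5 + (-20 + 2*((6 + 0)*4)² + 16*((6 + 0)*4)/3) = -5 + (-20 + 2*(6*4)² + 16*(6*4)/3) = -5 + (-20 + 2*24² + (16/3)*24) = -5 + (-20 + 2*576 + 128) = -5 + (-20 + 1152 + 128) = -5 + 1260 = 1255)
f - K = 1255 - 1*4364 = 1255 - 4364 = -3109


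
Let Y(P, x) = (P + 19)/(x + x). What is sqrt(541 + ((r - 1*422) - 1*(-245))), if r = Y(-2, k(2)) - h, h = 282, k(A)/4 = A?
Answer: sqrt(1329)/4 ≈ 9.1139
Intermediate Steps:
k(A) = 4*A
Y(P, x) = (19 + P)/(2*x) (Y(P, x) = (19 + P)/((2*x)) = (19 + P)*(1/(2*x)) = (19 + P)/(2*x))
r = -4495/16 (r = (19 - 2)/(2*((4*2))) - 1*282 = (1/2)*17/8 - 282 = (1/2)*(1/8)*17 - 282 = 17/16 - 282 = -4495/16 ≈ -280.94)
sqrt(541 + ((r - 1*422) - 1*(-245))) = sqrt(541 + ((-4495/16 - 1*422) - 1*(-245))) = sqrt(541 + ((-4495/16 - 422) + 245)) = sqrt(541 + (-11247/16 + 245)) = sqrt(541 - 7327/16) = sqrt(1329/16) = sqrt(1329)/4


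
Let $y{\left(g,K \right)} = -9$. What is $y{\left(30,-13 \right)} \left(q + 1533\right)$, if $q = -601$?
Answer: $-8388$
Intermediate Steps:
$y{\left(30,-13 \right)} \left(q + 1533\right) = - 9 \left(-601 + 1533\right) = \left(-9\right) 932 = -8388$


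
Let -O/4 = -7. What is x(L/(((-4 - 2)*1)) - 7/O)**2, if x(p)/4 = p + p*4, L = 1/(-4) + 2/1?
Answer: 4225/36 ≈ 117.36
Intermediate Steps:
L = 7/4 (L = 1*(-1/4) + 2*1 = -1/4 + 2 = 7/4 ≈ 1.7500)
O = 28 (O = -4*(-7) = 28)
x(p) = 20*p (x(p) = 4*(p + p*4) = 4*(p + 4*p) = 4*(5*p) = 20*p)
x(L/(((-4 - 2)*1)) - 7/O)**2 = (20*(7/(4*(((-4 - 2)*1))) - 7/28))**2 = (20*(7/(4*((-6*1))) - 7*1/28))**2 = (20*((7/4)/(-6) - 1/4))**2 = (20*((7/4)*(-1/6) - 1/4))**2 = (20*(-7/24 - 1/4))**2 = (20*(-13/24))**2 = (-65/6)**2 = 4225/36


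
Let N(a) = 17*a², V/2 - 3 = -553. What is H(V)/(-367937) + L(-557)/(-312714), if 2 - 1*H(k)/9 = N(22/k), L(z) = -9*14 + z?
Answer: 307114071371/143823813772500 ≈ 0.0021353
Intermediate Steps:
L(z) = -126 + z
V = -1100 (V = 6 + 2*(-553) = 6 - 1106 = -1100)
H(k) = 18 - 74052/k² (H(k) = 18 - 153*(22/k)² = 18 - 153*484/k² = 18 - 74052/k²)
H(V)/(-367937) + L(-557)/(-312714) = (18 - 74052/(-1100)²)/(-367937) + (-126 - 557)/(-312714) = (18 - 74052*1/1210000)*(-1/367937) - 683*(-1/312714) = (18 - 153/2500)*(-1/367937) + 683/312714 = (44847/2500)*(-1/367937) + 683/312714 = -44847/919842500 + 683/312714 = 307114071371/143823813772500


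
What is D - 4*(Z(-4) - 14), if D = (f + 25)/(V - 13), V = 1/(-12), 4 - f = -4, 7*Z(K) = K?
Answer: 61284/1099 ≈ 55.763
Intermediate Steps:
Z(K) = K/7
f = 8 (f = 4 - 1*(-4) = 4 + 4 = 8)
V = -1/12 ≈ -0.083333
D = -396/157 (D = (8 + 25)/(-1/12 - 13) = 33/(-157/12) = 33*(-12/157) = -396/157 ≈ -2.5223)
D - 4*(Z(-4) - 14) = -396/157 - 4*((⅐)*(-4) - 14) = -396/157 - 4*(-4/7 - 14) = -396/157 - 4*(-102/7) = -396/157 + 408/7 = 61284/1099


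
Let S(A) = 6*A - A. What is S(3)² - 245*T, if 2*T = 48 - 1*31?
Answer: -3715/2 ≈ -1857.5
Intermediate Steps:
T = 17/2 (T = (48 - 1*31)/2 = (48 - 31)/2 = (½)*17 = 17/2 ≈ 8.5000)
S(A) = 5*A
S(3)² - 245*T = (5*3)² - 245*17/2 = 15² - 4165/2 = 225 - 4165/2 = -3715/2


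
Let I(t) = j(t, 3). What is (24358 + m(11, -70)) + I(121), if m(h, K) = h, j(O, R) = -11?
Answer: 24358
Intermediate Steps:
I(t) = -11
(24358 + m(11, -70)) + I(121) = (24358 + 11) - 11 = 24369 - 11 = 24358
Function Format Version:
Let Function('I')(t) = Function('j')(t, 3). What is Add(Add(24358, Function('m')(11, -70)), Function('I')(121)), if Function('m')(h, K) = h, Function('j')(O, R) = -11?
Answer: 24358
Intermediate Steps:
Function('I')(t) = -11
Add(Add(24358, Function('m')(11, -70)), Function('I')(121)) = Add(Add(24358, 11), -11) = Add(24369, -11) = 24358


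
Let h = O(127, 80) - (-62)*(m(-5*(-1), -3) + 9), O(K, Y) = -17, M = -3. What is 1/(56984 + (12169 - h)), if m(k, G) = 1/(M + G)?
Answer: 3/205867 ≈ 1.4573e-5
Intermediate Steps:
m(k, G) = 1/(-3 + G)
h = 1592/3 (h = -17 - (-62)*(1/(-3 - 3) + 9) = -17 - (-62)*(1/(-6) + 9) = -17 - (-62)*(-⅙ + 9) = -17 - (-62)*53/6 = -17 - 1*(-1643/3) = -17 + 1643/3 = 1592/3 ≈ 530.67)
1/(56984 + (12169 - h)) = 1/(56984 + (12169 - 1*1592/3)) = 1/(56984 + (12169 - 1592/3)) = 1/(56984 + 34915/3) = 1/(205867/3) = 3/205867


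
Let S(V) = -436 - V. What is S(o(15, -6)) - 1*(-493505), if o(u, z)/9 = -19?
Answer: 493240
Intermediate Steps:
o(u, z) = -171 (o(u, z) = 9*(-19) = -171)
S(o(15, -6)) - 1*(-493505) = (-436 - 1*(-171)) - 1*(-493505) = (-436 + 171) + 493505 = -265 + 493505 = 493240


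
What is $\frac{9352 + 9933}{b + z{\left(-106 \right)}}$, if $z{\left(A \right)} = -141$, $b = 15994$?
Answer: $\frac{19285}{15853} \approx 1.2165$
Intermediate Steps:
$\frac{9352 + 9933}{b + z{\left(-106 \right)}} = \frac{9352 + 9933}{15994 - 141} = \frac{19285}{15853}$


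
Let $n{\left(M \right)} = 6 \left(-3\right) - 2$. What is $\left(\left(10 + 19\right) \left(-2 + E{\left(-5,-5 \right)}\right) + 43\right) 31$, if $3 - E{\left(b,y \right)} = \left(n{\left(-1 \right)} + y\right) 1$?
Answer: $24707$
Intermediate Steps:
$n{\left(M \right)} = -20$ ($n{\left(M \right)} = -18 - 2 = -20$)
$E{\left(b,y \right)} = 23 - y$ ($E{\left(b,y \right)} = 3 - \left(-20 + y\right) 1 = 3 - \left(-20 + y\right) = 23 - y$)
$\left(\left(10 + 19\right) \left(-2 + E{\left(-5,-5 \right)}\right) + 43\right) 31 = \left(\left(10 + 19\right) \left(-2 + \left(23 - -5\right)\right) + 43\right) 31 = \left(29 \left(-2 + \left(23 + 5\right)\right) + 43\right) 31 = \left(29 \left(-2 + 28\right) + 43\right) 31 = \left(29 \cdot 26 + 43\right) 31 = \left(754 + 43\right) 31 = 797 \cdot 31 = 24707$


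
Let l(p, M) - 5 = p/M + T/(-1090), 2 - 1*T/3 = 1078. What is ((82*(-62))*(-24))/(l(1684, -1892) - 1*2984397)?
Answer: -10484631520/256443652581 ≈ -0.040885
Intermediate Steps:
T = -3228 (T = 6 - 3*1078 = 6 - 3234 = -3228)
l(p, M) = 4339/545 + p/M (l(p, M) = 5 + (p/M - 3228/(-1090)) = 5 + (p/M - 3228*(-1/1090)) = 5 + (p/M + 1614/545) = 5 + (1614/545 + p/M) = 4339/545 + p/M)
((82*(-62))*(-24))/(l(1684, -1892) - 1*2984397) = ((82*(-62))*(-24))/((4339/545 + 1684/(-1892)) - 1*2984397) = (-5084*(-24))/((4339/545 + 1684*(-1/1892)) - 2984397) = 122016/((4339/545 - 421/473) - 2984397) = 122016/(1822902/257785 - 2984397) = 122016/(-769330957743/257785) = 122016*(-257785/769330957743) = -10484631520/256443652581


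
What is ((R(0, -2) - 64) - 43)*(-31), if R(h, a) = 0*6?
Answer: 3317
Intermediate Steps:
R(h, a) = 0
((R(0, -2) - 64) - 43)*(-31) = ((0 - 64) - 43)*(-31) = (-64 - 43)*(-31) = -107*(-31) = 3317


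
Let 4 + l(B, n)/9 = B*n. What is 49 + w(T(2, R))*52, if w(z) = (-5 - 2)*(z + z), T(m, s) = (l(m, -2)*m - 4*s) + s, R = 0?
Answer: 104881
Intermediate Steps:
l(B, n) = -36 + 9*B*n (l(B, n) = -36 + 9*(B*n) = -36 + 9*B*n)
T(m, s) = -3*s + m*(-36 - 18*m) (T(m, s) = ((-36 + 9*m*(-2))*m - 4*s) + s = ((-36 - 18*m)*m - 4*s) + s = (m*(-36 - 18*m) - 4*s) + s = (-4*s + m*(-36 - 18*m)) + s = -3*s + m*(-36 - 18*m))
w(z) = -14*z
49 + w(T(2, R))*52 = 49 - 14*(-3*0 + 18*2*(-2 - 1*2))*52 = 49 - 14*(0 + 18*2*(-2 - 2))*52 = 49 - 14*(0 + 18*2*(-4))*52 = 49 - 14*(0 - 144)*52 = 49 - 14*(-144)*52 = 49 + 2016*52 = 49 + 104832 = 104881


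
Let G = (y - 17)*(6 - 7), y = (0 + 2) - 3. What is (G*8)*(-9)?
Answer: -1296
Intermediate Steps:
y = -1 (y = 2 - 3 = -1)
G = 18 (G = (-1 - 17)*(6 - 7) = -18*(-1) = 18)
(G*8)*(-9) = (18*8)*(-9) = 144*(-9) = -1296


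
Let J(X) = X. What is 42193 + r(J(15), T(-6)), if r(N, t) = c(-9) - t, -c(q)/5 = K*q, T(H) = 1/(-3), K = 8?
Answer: 127660/3 ≈ 42553.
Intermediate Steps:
T(H) = -⅓
c(q) = -40*q
r(N, t) = 360 - t (r(N, t) = -40*(-9) - t = 360 - t)
42193 + r(J(15), T(-6)) = 42193 + (360 - 1*(-⅓)) = 42193 + (360 + ⅓) = 42193 + 1081/3 = 127660/3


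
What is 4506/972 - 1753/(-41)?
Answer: 314777/6642 ≈ 47.392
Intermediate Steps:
4506/972 - 1753/(-41) = 4506*(1/972) - 1753*(-1/41) = 751/162 + 1753/41 = 314777/6642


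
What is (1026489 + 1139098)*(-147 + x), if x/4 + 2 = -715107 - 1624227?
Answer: -20264460862217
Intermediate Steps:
x = -9357344 (x = -8 + 4*(-715107 - 1624227) = -8 + 4*(-2339334) = -8 - 9357336 = -9357344)
(1026489 + 1139098)*(-147 + x) = (1026489 + 1139098)*(-147 - 9357344) = 2165587*(-9357491) = -20264460862217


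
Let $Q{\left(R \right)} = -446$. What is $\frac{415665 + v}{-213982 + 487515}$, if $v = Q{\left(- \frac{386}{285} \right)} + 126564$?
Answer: $\frac{541783}{273533} \approx 1.9807$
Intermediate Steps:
$v = 126118$ ($v = -446 + 126564 = 126118$)
$\frac{415665 + v}{-213982 + 487515} = \frac{415665 + 126118}{-213982 + 487515} = \frac{541783}{273533}$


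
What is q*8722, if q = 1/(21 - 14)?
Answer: 1246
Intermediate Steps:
q = ⅐ (q = 1/7 = ⅐ ≈ 0.14286)
q*8722 = (⅐)*8722 = 1246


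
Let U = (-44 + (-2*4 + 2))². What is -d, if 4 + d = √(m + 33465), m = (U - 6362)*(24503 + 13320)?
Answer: 4 - I*√146038961 ≈ 4.0 - 12085.0*I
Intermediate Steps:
U = 2500 (U = (-44 + (-8 + 2))² = (-44 - 6)² = (-50)² = 2500)
m = -146072426 (m = (2500 - 6362)*(24503 + 13320) = -3862*37823 = -146072426)
d = -4 + I*√146038961 (d = -4 + √(-146072426 + 33465) = -4 + √(-146038961) = -4 + I*√146038961 ≈ -4.0 + 12085.0*I)
-d = -(-4 + I*√146038961) = 4 - I*√146038961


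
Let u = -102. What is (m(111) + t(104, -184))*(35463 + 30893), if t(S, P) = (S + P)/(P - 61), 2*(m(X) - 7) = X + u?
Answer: 38453302/49 ≈ 7.8476e+5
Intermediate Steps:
m(X) = -44 + X/2 (m(X) = 7 + (X - 102)/2 = 7 + (-102 + X)/2 = 7 + (-51 + X/2) = -44 + X/2)
t(S, P) = (P + S)/(-61 + P)
(m(111) + t(104, -184))*(35463 + 30893) = ((-44 + (½)*111) + (-184 + 104)/(-61 - 184))*(35463 + 30893) = ((-44 + 111/2) - 80/(-245))*66356 = (23/2 - 1/245*(-80))*66356 = (23/2 + 16/49)*66356 = (1159/98)*66356 = 38453302/49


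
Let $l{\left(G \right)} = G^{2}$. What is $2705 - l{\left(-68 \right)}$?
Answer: $-1919$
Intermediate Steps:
$2705 - l{\left(-68 \right)} = 2705 - \left(-68\right)^{2} = 2705 - 4624 = -1919$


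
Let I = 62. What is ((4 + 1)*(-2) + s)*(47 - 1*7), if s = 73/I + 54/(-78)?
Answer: -153380/403 ≈ -380.60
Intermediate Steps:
s = 391/806 (s = 73/62 + 54/(-78) = 73*(1/62) + 54*(-1/78) = 73/62 - 9/13 = 391/806 ≈ 0.48511)
((4 + 1)*(-2) + s)*(47 - 1*7) = ((4 + 1)*(-2) + 391/806)*(47 - 1*7) = (5*(-2) + 391/806)*(47 - 7) = (-10 + 391/806)*40 = -7669/806*40 = -153380/403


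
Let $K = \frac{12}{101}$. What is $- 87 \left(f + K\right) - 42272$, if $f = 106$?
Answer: $- \frac{5201938}{101} \approx -51504.0$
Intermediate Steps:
$K = \frac{12}{101}$ ($K = 12 \cdot \frac{1}{101} = \frac{12}{101} \approx 0.11881$)
$- 87 \left(f + K\right) - 42272 = - 87 \left(106 + \frac{12}{101}\right) - 42272 = \left(-87\right) \frac{10718}{101} - 42272 = - \frac{932466}{101} - 42272 = - \frac{5201938}{101}$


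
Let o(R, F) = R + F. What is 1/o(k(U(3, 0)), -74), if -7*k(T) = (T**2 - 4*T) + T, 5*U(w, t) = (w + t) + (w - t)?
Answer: -175/12896 ≈ -0.013570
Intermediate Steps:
U(w, t) = 2*w/5 (U(w, t) = ((w + t) + (w - t))/5 = ((t + w) + (w - t))/5 = (2*w)/5 = 2*w/5)
k(T) = -T**2/7 + 3*T/7 (k(T) = -((T**2 - 4*T) + T)/7 = -(T**2 - 3*T)/7 = -T**2/7 + 3*T/7)
o(R, F) = F + R
1/o(k(U(3, 0)), -74) = 1/(-74 + ((2/5)*3)*(3 - 2*3/5)/7) = 1/(-74 + (1/7)*(6/5)*(3 - 1*6/5)) = 1/(-74 + (1/7)*(6/5)*(3 - 6/5)) = 1/(-74 + (1/7)*(6/5)*(9/5)) = 1/(-74 + 54/175) = 1/(-12896/175) = -175/12896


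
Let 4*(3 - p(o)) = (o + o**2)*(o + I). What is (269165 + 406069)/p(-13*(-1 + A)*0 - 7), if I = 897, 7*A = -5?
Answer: -37513/519 ≈ -72.279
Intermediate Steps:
A = -5/7 (A = (1/7)*(-5) = -5/7 ≈ -0.71429)
p(o) = 3 - (897 + o)*(o + o**2)/4 (p(o) = 3 - (o + o**2)*(o + 897)/4 = 3 - (o + o**2)*(897 + o)/4 = 3 - (897 + o)*(o + o**2)/4)
(269165 + 406069)/p(-13*(-1 + A)*0 - 7) = (269165 + 406069)/(3 - 897*(-13*(-1 - 5/7)*0 - 7)/4 - 449*(-13*(-1 - 5/7)*0 - 7)**2/2 - (-13*(-1 - 5/7)*0 - 7)**3/4) = 675234/(3 - 897*(-(-156)*0/7 - 7)/4 - 449*(-(-156)*0/7 - 7)**2/2 - (-(-156)*0/7 - 7)**3/4) = 675234/(3 - 897*(-13*0 - 7)/4 - 449*(-13*0 - 7)**2/2 - (-13*0 - 7)**3/4) = 675234/(3 - 897*(0 - 7)/4 - 449*(0 - 7)**2/2 - (0 - 7)**3/4) = 675234/(3 - 897/4*(-7) - 449/2*(-7)**2 - 1/4*(-7)**3) = 675234/(3 + 6279/4 - 449/2*49 - 1/4*(-343)) = 675234/(3 + 6279/4 - 22001/2 + 343/4) = 675234/(-9342) = 675234*(-1/9342) = -37513/519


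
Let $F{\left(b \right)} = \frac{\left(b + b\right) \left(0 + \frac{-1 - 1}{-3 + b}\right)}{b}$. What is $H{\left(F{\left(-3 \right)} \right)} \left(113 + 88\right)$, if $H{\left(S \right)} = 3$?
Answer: $603$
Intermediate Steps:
$F{\left(b \right)} = - \frac{4}{-3 + b}$ ($F{\left(b \right)} = \frac{2 b \left(0 - \frac{2}{-3 + b}\right)}{b} = \frac{2 b \left(- \frac{2}{-3 + b}\right)}{b} = \frac{\left(-4\right) b \frac{1}{-3 + b}}{b} = - \frac{4}{-3 + b}$)
$H{\left(F{\left(-3 \right)} \right)} \left(113 + 88\right) = 3 \left(113 + 88\right) = 3 \cdot 201 = 603$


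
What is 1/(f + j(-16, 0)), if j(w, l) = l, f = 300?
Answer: 1/300 ≈ 0.0033333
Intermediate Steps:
1/(f + j(-16, 0)) = 1/(300 + 0) = 1/300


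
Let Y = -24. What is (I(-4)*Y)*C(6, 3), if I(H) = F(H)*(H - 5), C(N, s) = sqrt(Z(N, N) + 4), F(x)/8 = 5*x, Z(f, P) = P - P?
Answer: -69120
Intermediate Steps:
Z(f, P) = 0
F(x) = 40*x (F(x) = 8*(5*x) = 40*x)
C(N, s) = 2 (C(N, s) = sqrt(0 + 4) = sqrt(4) = 2)
I(H) = 40*H*(-5 + H) (I(H) = (40*H)*(H - 5) = (40*H)*(-5 + H) = 40*H*(-5 + H))
(I(-4)*Y)*C(6, 3) = ((40*(-4)*(-5 - 4))*(-24))*2 = ((40*(-4)*(-9))*(-24))*2 = (1440*(-24))*2 = -34560*2 = -69120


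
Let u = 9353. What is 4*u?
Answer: 37412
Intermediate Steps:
4*u = 4*9353 = 37412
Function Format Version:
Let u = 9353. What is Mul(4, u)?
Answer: 37412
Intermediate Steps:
Mul(4, u) = Mul(4, 9353) = 37412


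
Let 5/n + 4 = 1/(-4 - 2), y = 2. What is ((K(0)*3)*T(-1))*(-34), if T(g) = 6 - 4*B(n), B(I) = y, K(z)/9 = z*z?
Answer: 0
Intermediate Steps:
K(z) = 9*z² (K(z) = 9*(z*z) = 9*z²)
n = -6/5 (n = 5/(-4 + 1/(-4 - 2)) = 5/(-4 + 1/(-6)) = 5/(-4 - ⅙) = 5/(-25/6) = 5*(-6/25) = -6/5 ≈ -1.2000)
B(I) = 2
T(g) = -2 (T(g) = 6 - 4*2 = 6 - 8 = -2)
((K(0)*3)*T(-1))*(-34) = (((9*0²)*3)*(-2))*(-34) = (((9*0)*3)*(-2))*(-34) = ((0*3)*(-2))*(-34) = (0*(-2))*(-34) = 0*(-34) = 0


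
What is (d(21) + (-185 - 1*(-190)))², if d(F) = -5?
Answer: 0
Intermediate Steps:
(d(21) + (-185 - 1*(-190)))² = (-5 + (-185 - 1*(-190)))² = (-5 + (-185 + 190))² = (-5 + 5)² = 0² = 0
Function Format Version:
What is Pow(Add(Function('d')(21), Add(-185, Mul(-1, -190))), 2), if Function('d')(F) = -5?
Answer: 0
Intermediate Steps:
Pow(Add(Function('d')(21), Add(-185, Mul(-1, -190))), 2) = Pow(Add(-5, Add(-185, Mul(-1, -190))), 2) = Pow(Add(-5, Add(-185, 190)), 2) = Pow(Add(-5, 5), 2) = Pow(0, 2) = 0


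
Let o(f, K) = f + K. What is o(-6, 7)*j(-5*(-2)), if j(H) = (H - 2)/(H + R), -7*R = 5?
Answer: 56/65 ≈ 0.86154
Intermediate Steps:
R = -5/7 (R = -1/7*5 = -5/7 ≈ -0.71429)
o(f, K) = K + f
j(H) = (-2 + H)/(-5/7 + H) (j(H) = (H - 2)/(H - 5/7) = (-2 + H)/(-5/7 + H))
o(-6, 7)*j(-5*(-2)) = (7 - 6)*(7*(-2 - 5*(-2))/(-5 + 7*(-5*(-2)))) = 1*(7*(-2 + 10)/(-5 + 7*10)) = 1*(7*8/(-5 + 70)) = 1*(7*8/65) = 1*(7*(1/65)*8) = 1*(56/65) = 56/65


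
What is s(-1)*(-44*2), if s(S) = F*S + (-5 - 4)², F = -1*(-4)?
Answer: -6776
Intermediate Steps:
F = 4
s(S) = 81 + 4*S (s(S) = 4*S + (-5 - 4)² = 4*S + (-9)² = 4*S + 81 = 81 + 4*S)
s(-1)*(-44*2) = (81 + 4*(-1))*(-44*2) = (81 - 4)*(-88) = 77*(-88) = -6776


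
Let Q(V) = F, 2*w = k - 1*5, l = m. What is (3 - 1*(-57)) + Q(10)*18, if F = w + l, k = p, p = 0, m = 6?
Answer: 123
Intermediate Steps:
l = 6
k = 0
w = -5/2 (w = (0 - 1*5)/2 = (0 - 5)/2 = (1/2)*(-5) = -5/2 ≈ -2.5000)
F = 7/2 (F = -5/2 + 6 = 7/2 ≈ 3.5000)
Q(V) = 7/2
(3 - 1*(-57)) + Q(10)*18 = (3 - 1*(-57)) + (7/2)*18 = (3 + 57) + 63 = 60 + 63 = 123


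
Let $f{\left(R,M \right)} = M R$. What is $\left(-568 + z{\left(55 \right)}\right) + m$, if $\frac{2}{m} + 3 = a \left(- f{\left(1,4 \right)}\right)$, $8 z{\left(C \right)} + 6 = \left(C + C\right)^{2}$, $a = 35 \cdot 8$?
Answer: $\frac{4239317}{4492} \approx 943.75$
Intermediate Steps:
$a = 280$
$z{\left(C \right)} = - \frac{3}{4} + \frac{C^{2}}{2}$ ($z{\left(C \right)} = - \frac{3}{4} + \frac{\left(C + C\right)^{2}}{8} = - \frac{3}{4} + \frac{\left(2 C\right)^{2}}{8} = - \frac{3}{4} + \frac{4 C^{2}}{8} = - \frac{3}{4} + \frac{C^{2}}{2}$)
$m = - \frac{2}{1123}$ ($m = \frac{2}{-3 + 280 \left(- 4 \cdot 1\right)} = \frac{2}{-3 + 280 \left(\left(-1\right) 4\right)} = \frac{2}{-3 + 280 \left(-4\right)} = \frac{2}{-3 - 1120} = \frac{2}{-1123} = 2 \left(- \frac{1}{1123}\right) = - \frac{2}{1123} \approx -0.0017809$)
$\left(-568 + z{\left(55 \right)}\right) + m = \left(-568 - \left(\frac{3}{4} - \frac{55^{2}}{2}\right)\right) - \frac{2}{1123} = \left(-568 + \left(- \frac{3}{4} + \frac{1}{2} \cdot 3025\right)\right) - \frac{2}{1123} = \left(-568 + \left(- \frac{3}{4} + \frac{3025}{2}\right)\right) - \frac{2}{1123} = \left(-568 + \frac{6047}{4}\right) - \frac{2}{1123} = \frac{3775}{4} - \frac{2}{1123} = \frac{4239317}{4492}$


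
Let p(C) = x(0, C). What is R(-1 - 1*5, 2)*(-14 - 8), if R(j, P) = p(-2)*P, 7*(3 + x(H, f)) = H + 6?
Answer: 660/7 ≈ 94.286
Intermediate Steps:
x(H, f) = -15/7 + H/7 (x(H, f) = -3 + (H + 6)/7 = -3 + (6 + H)/7 = -3 + (6/7 + H/7) = -15/7 + H/7)
p(C) = -15/7 (p(C) = -15/7 + (⅐)*0 = -15/7 + 0 = -15/7)
R(j, P) = -15*P/7
R(-1 - 1*5, 2)*(-14 - 8) = (-15/7*2)*(-14 - 8) = -30/7*(-22) = 660/7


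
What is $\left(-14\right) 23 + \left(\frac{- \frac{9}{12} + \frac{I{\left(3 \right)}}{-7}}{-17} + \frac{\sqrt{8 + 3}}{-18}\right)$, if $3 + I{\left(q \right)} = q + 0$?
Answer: $- \frac{21893}{68} - \frac{\sqrt{11}}{18} \approx -322.14$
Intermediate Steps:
$I{\left(q \right)} = -3 + q$ ($I{\left(q \right)} = -3 + \left(q + 0\right) = -3 + q$)
$\left(-14\right) 23 + \left(\frac{- \frac{9}{12} + \frac{I{\left(3 \right)}}{-7}}{-17} + \frac{\sqrt{8 + 3}}{-18}\right) = \left(-14\right) 23 + \left(\frac{- \frac{9}{12} + \frac{-3 + 3}{-7}}{-17} + \frac{\sqrt{8 + 3}}{-18}\right) = -322 + \left(\left(\left(-9\right) \frac{1}{12} + 0 \left(- \frac{1}{7}\right)\right) \left(- \frac{1}{17}\right) + \sqrt{11} \left(- \frac{1}{18}\right)\right) = -322 - \left(\frac{\sqrt{11}}{18} - \left(- \frac{3}{4} + 0\right) \left(- \frac{1}{17}\right)\right) = -322 - \left(- \frac{3}{68} + \frac{\sqrt{11}}{18}\right) = -322 + \left(\frac{3}{68} - \frac{\sqrt{11}}{18}\right) = - \frac{21893}{68} - \frac{\sqrt{11}}{18}$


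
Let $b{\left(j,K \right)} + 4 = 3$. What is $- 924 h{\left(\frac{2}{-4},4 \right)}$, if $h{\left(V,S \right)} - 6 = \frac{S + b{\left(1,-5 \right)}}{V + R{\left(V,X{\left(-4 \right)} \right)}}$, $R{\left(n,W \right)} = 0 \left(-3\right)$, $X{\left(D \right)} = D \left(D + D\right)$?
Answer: $0$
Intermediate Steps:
$X{\left(D \right)} = 2 D^{2}$ ($X{\left(D \right)} = D 2 D = 2 D^{2}$)
$b{\left(j,K \right)} = -1$ ($b{\left(j,K \right)} = -4 + 3 = -1$)
$R{\left(n,W \right)} = 0$
$h{\left(V,S \right)} = 6 + \frac{-1 + S}{V}$ ($h{\left(V,S \right)} = 6 + \frac{S - 1}{V + 0} = 6 + \frac{-1 + S}{V}$)
$- 924 h{\left(\frac{2}{-4},4 \right)} = - 924 \frac{-1 + 4 + 6 \frac{2}{-4}}{2 \frac{1}{-4}} = - 924 \frac{-1 + 4 + 6 \cdot 2 \left(- \frac{1}{4}\right)}{2 \left(- \frac{1}{4}\right)} = - 924 \frac{-1 + 4 + 6 \left(- \frac{1}{2}\right)}{- \frac{1}{2}} = - 924 \left(- 2 \left(-1 + 4 - 3\right)\right) = - 924 \left(\left(-2\right) 0\right) = \left(-924\right) 0 = 0$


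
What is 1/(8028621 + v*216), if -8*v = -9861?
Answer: 1/8294868 ≈ 1.2056e-7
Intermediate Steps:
v = 9861/8 (v = -1/8*(-9861) = 9861/8 ≈ 1232.6)
1/(8028621 + v*216) = 1/(8028621 + (9861/8)*216) = 1/(8028621 + 266247) = 1/8294868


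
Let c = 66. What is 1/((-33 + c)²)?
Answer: 1/1089 ≈ 0.00091827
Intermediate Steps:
1/((-33 + c)²) = 1/((-33 + 66)²) = 1/(33²) = 1/1089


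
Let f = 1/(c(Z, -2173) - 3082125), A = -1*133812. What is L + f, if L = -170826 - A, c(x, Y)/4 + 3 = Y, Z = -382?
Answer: -114403944607/3090829 ≈ -37014.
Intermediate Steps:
c(x, Y) = -12 + 4*Y
A = -133812
f = -1/3090829 (f = 1/((-12 + 4*(-2173)) - 3082125) = 1/((-12 - 8692) - 3082125) = 1/(-8704 - 3082125) = 1/(-3090829) = -1/3090829 ≈ -3.2354e-7)
L = -37014 (L = -170826 - 1*(-133812) = -170826 + 133812 = -37014)
L + f = -37014 - 1/3090829 = -114403944607/3090829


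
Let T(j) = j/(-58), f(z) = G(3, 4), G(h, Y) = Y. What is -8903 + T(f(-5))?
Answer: -258189/29 ≈ -8903.1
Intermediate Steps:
f(z) = 4
T(j) = -j/58 (T(j) = j*(-1/58) = -j/58)
-8903 + T(f(-5)) = -8903 - 1/58*4 = -8903 - 2/29 = -258189/29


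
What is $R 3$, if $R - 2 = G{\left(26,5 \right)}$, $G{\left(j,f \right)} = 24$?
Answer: $78$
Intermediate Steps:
$R = 26$ ($R = 2 + 24 = 26$)
$R 3 = 26 \cdot 3 = 78$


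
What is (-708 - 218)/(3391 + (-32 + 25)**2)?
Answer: -463/1720 ≈ -0.26919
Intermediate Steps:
(-708 - 218)/(3391 + (-32 + 25)**2) = -926/(3391 + (-7)**2) = -926/(3391 + 49) = -926/3440 = -926*1/3440 = -463/1720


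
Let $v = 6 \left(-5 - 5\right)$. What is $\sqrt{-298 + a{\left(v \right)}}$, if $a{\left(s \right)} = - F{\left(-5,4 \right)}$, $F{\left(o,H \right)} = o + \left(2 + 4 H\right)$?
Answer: $i \sqrt{311} \approx 17.635 i$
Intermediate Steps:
$v = -60$ ($v = 6 \left(-10\right) = -60$)
$F{\left(o,H \right)} = 2 + o + 4 H$
$a{\left(s \right)} = -13$ ($a{\left(s \right)} = - (2 - 5 + 4 \cdot 4) = - (2 - 5 + 16) = \left(-1\right) 13 = -13$)
$\sqrt{-298 + a{\left(v \right)}} = \sqrt{-298 - 13} = \sqrt{-311} = i \sqrt{311}$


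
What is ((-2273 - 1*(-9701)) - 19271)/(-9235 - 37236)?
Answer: 11843/46471 ≈ 0.25485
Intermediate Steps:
((-2273 - 1*(-9701)) - 19271)/(-9235 - 37236) = ((-2273 + 9701) - 19271)/(-46471) = (7428 - 19271)*(-1/46471) = -11843*(-1/46471) = 11843/46471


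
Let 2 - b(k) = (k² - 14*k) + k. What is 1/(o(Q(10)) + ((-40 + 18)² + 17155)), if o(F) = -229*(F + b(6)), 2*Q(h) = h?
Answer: 1/6418 ≈ 0.00015581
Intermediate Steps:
b(k) = 2 - k² + 13*k (b(k) = 2 - ((k² - 14*k) + k) = 2 - (k² - 13*k) = 2 + (-k² + 13*k) = 2 - k² + 13*k)
Q(h) = h/2
o(F) = -10076 - 229*F (o(F) = -229*(F + (2 - 1*6² + 13*6)) = -229*(F + (2 - 1*36 + 78)) = -229*(F + (2 - 36 + 78)) = -229*(F + 44) = -229*(44 + F) = -10076 - 229*F)
1/(o(Q(10)) + ((-40 + 18)² + 17155)) = 1/((-10076 - 229*10/2) + ((-40 + 18)² + 17155)) = 1/((-10076 - 229*5) + ((-22)² + 17155)) = 1/((-10076 - 1145) + (484 + 17155)) = 1/(-11221 + 17639) = 1/6418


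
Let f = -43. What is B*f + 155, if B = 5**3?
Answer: -5220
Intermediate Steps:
B = 125
B*f + 155 = 125*(-43) + 155 = -5375 + 155 = -5220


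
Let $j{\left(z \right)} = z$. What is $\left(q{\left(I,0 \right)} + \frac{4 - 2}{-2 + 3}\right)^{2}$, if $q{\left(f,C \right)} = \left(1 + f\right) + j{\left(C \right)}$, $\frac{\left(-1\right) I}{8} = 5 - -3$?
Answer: $3721$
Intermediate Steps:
$I = -64$ ($I = - 8 \left(5 - -3\right) = - 8 \left(5 + 3\right) = \left(-8\right) 8 = -64$)
$q{\left(f,C \right)} = 1 + C + f$ ($q{\left(f,C \right)} = \left(1 + f\right) + C = 1 + C + f$)
$\left(q{\left(I,0 \right)} + \frac{4 - 2}{-2 + 3}\right)^{2} = \left(\left(1 + 0 - 64\right) + \frac{4 - 2}{-2 + 3}\right)^{2} = \left(-63 + \frac{2}{1}\right)^{2} = \left(-63 + 2 \cdot 1\right)^{2} = \left(-63 + 2\right)^{2} = \left(-61\right)^{2} = 3721$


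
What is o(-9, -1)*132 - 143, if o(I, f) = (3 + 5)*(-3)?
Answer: -3311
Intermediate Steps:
o(I, f) = -24 (o(I, f) = 8*(-3) = -24)
o(-9, -1)*132 - 143 = -24*132 - 143 = -3168 - 143 = -3311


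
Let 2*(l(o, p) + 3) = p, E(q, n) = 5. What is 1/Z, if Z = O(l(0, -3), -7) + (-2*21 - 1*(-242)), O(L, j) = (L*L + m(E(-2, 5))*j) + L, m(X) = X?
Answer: 4/723 ≈ 0.0055325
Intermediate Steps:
l(o, p) = -3 + p/2
O(L, j) = L + L**2 + 5*j (O(L, j) = (L*L + 5*j) + L = (L**2 + 5*j) + L = L + L**2 + 5*j)
Z = 723/4 (Z = ((-3 + (1/2)*(-3)) + (-3 + (1/2)*(-3))**2 + 5*(-7)) + (-2*21 - 1*(-242)) = ((-3 - 3/2) + (-3 - 3/2)**2 - 35) + (-42 + 242) = (-9/2 + (-9/2)**2 - 35) + 200 = (-9/2 + 81/4 - 35) + 200 = -77/4 + 200 = 723/4 ≈ 180.75)
1/Z = 1/(723/4) = 4/723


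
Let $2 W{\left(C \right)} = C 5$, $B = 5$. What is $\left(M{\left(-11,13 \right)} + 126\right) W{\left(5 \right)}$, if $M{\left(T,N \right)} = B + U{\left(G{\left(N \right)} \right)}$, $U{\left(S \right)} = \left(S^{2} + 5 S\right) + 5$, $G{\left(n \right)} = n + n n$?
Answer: $427125$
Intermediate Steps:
$W{\left(C \right)} = \frac{5 C}{2}$ ($W{\left(C \right)} = \frac{C 5}{2} = \frac{5 C}{2}$)
$G{\left(n \right)} = n + n^{2}$
$U{\left(S \right)} = 5 + S^{2} + 5 S$
$M{\left(T,N \right)} = 10 + N^{2} \left(1 + N\right)^{2} + 5 N \left(1 + N\right)$ ($M{\left(T,N \right)} = 5 + \left(5 + \left(N \left(1 + N\right)\right)^{2} + 5 N \left(1 + N\right)\right) = 5 + \left(5 + N^{2} \left(1 + N\right)^{2} + 5 N \left(1 + N\right)\right) = 10 + N^{2} \left(1 + N\right)^{2} + 5 N \left(1 + N\right)$)
$\left(M{\left(-11,13 \right)} + 126\right) W{\left(5 \right)} = \left(\left(10 + 13^{2} \left(1 + 13\right)^{2} + 5 \cdot 13 \left(1 + 13\right)\right) + 126\right) \frac{5}{2} \cdot 5 = \left(\left(10 + 169 \cdot 14^{2} + 5 \cdot 13 \cdot 14\right) + 126\right) \frac{25}{2} = \left(\left(10 + 169 \cdot 196 + 910\right) + 126\right) \frac{25}{2} = \left(\left(10 + 33124 + 910\right) + 126\right) \frac{25}{2} = \left(34044 + 126\right) \frac{25}{2} = 34170 \cdot \frac{25}{2} = 427125$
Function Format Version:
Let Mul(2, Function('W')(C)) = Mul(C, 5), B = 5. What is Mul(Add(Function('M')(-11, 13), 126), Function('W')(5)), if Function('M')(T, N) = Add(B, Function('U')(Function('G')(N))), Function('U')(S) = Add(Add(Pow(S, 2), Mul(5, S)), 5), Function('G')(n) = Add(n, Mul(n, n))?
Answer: 427125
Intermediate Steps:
Function('W')(C) = Mul(Rational(5, 2), C) (Function('W')(C) = Mul(Rational(1, 2), Mul(C, 5)) = Mul(Rational(1, 2), Mul(5, C)) = Mul(Rational(5, 2), C))
Function('G')(n) = Add(n, Pow(n, 2))
Function('U')(S) = Add(5, Pow(S, 2), Mul(5, S))
Function('M')(T, N) = Add(10, Mul(Pow(N, 2), Pow(Add(1, N), 2)), Mul(5, N, Add(1, N))) (Function('M')(T, N) = Add(5, Add(5, Pow(Mul(N, Add(1, N)), 2), Mul(5, Mul(N, Add(1, N))))) = Add(5, Add(5, Mul(Pow(N, 2), Pow(Add(1, N), 2)), Mul(5, N, Add(1, N)))) = Add(10, Mul(Pow(N, 2), Pow(Add(1, N), 2)), Mul(5, N, Add(1, N))))
Mul(Add(Function('M')(-11, 13), 126), Function('W')(5)) = Mul(Add(Add(10, Mul(Pow(13, 2), Pow(Add(1, 13), 2)), Mul(5, 13, Add(1, 13))), 126), Mul(Rational(5, 2), 5)) = Mul(Add(Add(10, Mul(169, Pow(14, 2)), Mul(5, 13, 14)), 126), Rational(25, 2)) = Mul(Add(Add(10, Mul(169, 196), 910), 126), Rational(25, 2)) = Mul(Add(Add(10, 33124, 910), 126), Rational(25, 2)) = Mul(Add(34044, 126), Rational(25, 2)) = Mul(34170, Rational(25, 2)) = 427125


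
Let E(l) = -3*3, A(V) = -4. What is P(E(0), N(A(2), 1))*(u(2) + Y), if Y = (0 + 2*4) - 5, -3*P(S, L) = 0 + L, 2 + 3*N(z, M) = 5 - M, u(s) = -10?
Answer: 14/9 ≈ 1.5556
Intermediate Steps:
N(z, M) = 1 - M/3 (N(z, M) = -⅔ + (5 - M)/3 = -⅔ + (5/3 - M/3) = 1 - M/3)
E(l) = -9
P(S, L) = -L/3 (P(S, L) = -(0 + L)/3 = -L/3)
Y = 3 (Y = (0 + 8) - 5 = 8 - 5 = 3)
P(E(0), N(A(2), 1))*(u(2) + Y) = (-(1 - ⅓*1)/3)*(-10 + 3) = -(1 - ⅓)/3*(-7) = -⅓*⅔*(-7) = -2/9*(-7) = 14/9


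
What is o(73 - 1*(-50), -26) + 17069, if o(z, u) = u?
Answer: 17043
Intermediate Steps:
o(73 - 1*(-50), -26) + 17069 = -26 + 17069 = 17043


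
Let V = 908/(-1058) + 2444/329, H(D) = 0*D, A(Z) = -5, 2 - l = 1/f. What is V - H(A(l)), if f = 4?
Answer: 24330/3703 ≈ 6.5704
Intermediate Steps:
l = 7/4 (l = 2 - 1/4 = 2 - 1*¼ = 2 - ¼ = 7/4 ≈ 1.7500)
H(D) = 0
V = 24330/3703 (V = 908*(-1/1058) + 2444*(1/329) = -454/529 + 52/7 = 24330/3703 ≈ 6.5704)
V - H(A(l)) = 24330/3703 - 1*0 = 24330/3703 + 0 = 24330/3703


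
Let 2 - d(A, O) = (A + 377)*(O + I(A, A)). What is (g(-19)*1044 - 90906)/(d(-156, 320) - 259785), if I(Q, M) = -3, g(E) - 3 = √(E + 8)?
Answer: 43887/164920 - 261*I*√11/82460 ≈ 0.26611 - 0.010498*I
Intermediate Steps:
g(E) = 3 + √(8 + E) (g(E) = 3 + √(E + 8) = 3 + √(8 + E))
d(A, O) = 2 - (-3 + O)*(377 + A) (d(A, O) = 2 - (A + 377)*(O - 3) = 2 - (377 + A)*(-3 + O) = 2 - (-3 + O)*(377 + A))
(g(-19)*1044 - 90906)/(d(-156, 320) - 259785) = ((3 + √(8 - 19))*1044 - 90906)/((1133 - 377*320 + 3*(-156) - 1*(-156)*320) - 259785) = ((3 + √(-11))*1044 - 90906)/((1133 - 120640 - 468 + 49920) - 259785) = ((3 + I*√11)*1044 - 90906)/(-70055 - 259785) = ((3132 + 1044*I*√11) - 90906)/(-329840) = (-87774 + 1044*I*√11)*(-1/329840) = 43887/164920 - 261*I*√11/82460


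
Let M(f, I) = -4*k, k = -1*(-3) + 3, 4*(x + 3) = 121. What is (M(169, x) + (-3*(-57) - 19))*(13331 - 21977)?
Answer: -1106688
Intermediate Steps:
x = 109/4 (x = -3 + (1/4)*121 = -3 + 121/4 = 109/4 ≈ 27.250)
k = 6 (k = 3 + 3 = 6)
M(f, I) = -24 (M(f, I) = -4*6 = -24)
(M(169, x) + (-3*(-57) - 19))*(13331 - 21977) = (-24 + (-3*(-57) - 19))*(13331 - 21977) = (-24 + (171 - 19))*(-8646) = (-24 + 152)*(-8646) = 128*(-8646) = -1106688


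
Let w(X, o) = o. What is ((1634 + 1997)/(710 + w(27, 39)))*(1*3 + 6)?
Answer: 32679/749 ≈ 43.630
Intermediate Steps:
((1634 + 1997)/(710 + w(27, 39)))*(1*3 + 6) = ((1634 + 1997)/(710 + 39))*(1*3 + 6) = (3631/749)*(3 + 6) = (3631*(1/749))*9 = (3631/749)*9 = 32679/749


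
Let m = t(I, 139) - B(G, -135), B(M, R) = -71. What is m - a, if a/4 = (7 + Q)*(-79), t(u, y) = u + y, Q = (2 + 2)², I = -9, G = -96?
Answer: 7469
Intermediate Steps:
Q = 16 (Q = 4² = 16)
a = -7268 (a = 4*((7 + 16)*(-79)) = 4*(23*(-79)) = 4*(-1817) = -7268)
m = 201 (m = (-9 + 139) - 1*(-71) = 130 + 71 = 201)
m - a = 201 - 1*(-7268) = 201 + 7268 = 7469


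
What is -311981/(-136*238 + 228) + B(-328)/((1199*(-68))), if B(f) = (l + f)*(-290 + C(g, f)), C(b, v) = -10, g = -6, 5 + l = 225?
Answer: 6098774723/655109620 ≈ 9.3096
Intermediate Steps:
l = 220 (l = -5 + 225 = 220)
B(f) = -66000 - 300*f (B(f) = (220 + f)*(-290 - 10) = (220 + f)*(-300) = -66000 - 300*f)
-311981/(-136*238 + 228) + B(-328)/((1199*(-68))) = -311981/(-136*238 + 228) + (-66000 - 300*(-328))/((1199*(-68))) = -311981/(-32368 + 228) + (-66000 + 98400)/(-81532) = -311981/(-32140) + 32400*(-1/81532) = -311981*(-1/32140) - 8100/20383 = 311981/32140 - 8100/20383 = 6098774723/655109620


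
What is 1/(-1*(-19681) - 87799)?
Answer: -1/68118 ≈ -1.4680e-5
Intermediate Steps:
1/(-1*(-19681) - 87799) = 1/(19681 - 87799) = 1/(-68118) = -1/68118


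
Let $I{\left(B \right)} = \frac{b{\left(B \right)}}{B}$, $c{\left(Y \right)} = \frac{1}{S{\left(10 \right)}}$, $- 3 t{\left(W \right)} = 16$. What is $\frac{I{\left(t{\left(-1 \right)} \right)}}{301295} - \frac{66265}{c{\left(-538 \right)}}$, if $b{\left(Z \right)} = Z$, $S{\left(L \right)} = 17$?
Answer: $- \frac{339410323974}{301295} \approx -1.1265 \cdot 10^{6}$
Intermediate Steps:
$t{\left(W \right)} = - \frac{16}{3}$ ($t{\left(W \right)} = \left(- \frac{1}{3}\right) 16 = - \frac{16}{3}$)
$c{\left(Y \right)} = \frac{1}{17}$
$I{\left(B \right)} = 1$ ($I{\left(B \right)} = \frac{B}{B} = 1$)
$\frac{I{\left(t{\left(-1 \right)} \right)}}{301295} - \frac{66265}{c{\left(-538 \right)}} = 1 \cdot \frac{1}{301295} - 66265 \frac{1}{\frac{1}{17}} = 1 \cdot \frac{1}{301295} - 1126505 = \frac{1}{301295} - 1126505 = - \frac{339410323974}{301295}$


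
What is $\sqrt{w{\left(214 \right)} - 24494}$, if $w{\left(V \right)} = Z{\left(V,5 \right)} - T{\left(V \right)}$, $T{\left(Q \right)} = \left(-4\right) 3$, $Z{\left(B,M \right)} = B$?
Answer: $2 i \sqrt{6067} \approx 155.78 i$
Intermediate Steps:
$T{\left(Q \right)} = -12$
$w{\left(V \right)} = 12 + V$ ($w{\left(V \right)} = V - -12 = V + 12 = 12 + V$)
$\sqrt{w{\left(214 \right)} - 24494} = \sqrt{\left(12 + 214\right) - 24494} = \sqrt{226 - 24494} = \sqrt{-24268} = 2 i \sqrt{6067}$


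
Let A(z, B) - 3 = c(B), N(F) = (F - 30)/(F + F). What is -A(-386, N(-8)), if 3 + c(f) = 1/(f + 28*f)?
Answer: -8/551 ≈ -0.014519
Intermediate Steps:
N(F) = (-30 + F)/(2*F) (N(F) = (-30 + F)/((2*F)) = (-30 + F)*(1/(2*F)) = (-30 + F)/(2*F))
c(f) = -3 + 1/(29*f) (c(f) = -3 + 1/(f + 28*f) = -3 + 1/(29*f))
A(z, B) = 1/(29*B) (A(z, B) = 3 + (-3 + 1/(29*B)) = 1/(29*B))
-A(-386, N(-8)) = -1/(29*((½)*(-30 - 8)/(-8))) = -1/(29*((½)*(-⅛)*(-38))) = -1/(29*19/8) = -8/(29*19) = -1*8/551 = -8/551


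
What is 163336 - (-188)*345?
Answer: 228196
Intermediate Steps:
163336 - (-188)*345 = 163336 - 1*(-64860) = 163336 + 64860 = 228196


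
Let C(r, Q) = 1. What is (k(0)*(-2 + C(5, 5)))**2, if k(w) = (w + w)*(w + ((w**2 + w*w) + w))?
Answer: 0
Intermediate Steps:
k(w) = 2*w*(2*w + 2*w**2) (k(w) = (2*w)*(w + ((w**2 + w**2) + w)) = (2*w)*(w + (2*w**2 + w)) = (2*w)*(w + (w + 2*w**2)) = (2*w)*(2*w + 2*w**2) = 2*w*(2*w + 2*w**2))
(k(0)*(-2 + C(5, 5)))**2 = ((4*0**2*(1 + 0))*(-2 + 1))**2 = ((4*0*1)*(-1))**2 = (0*(-1))**2 = 0**2 = 0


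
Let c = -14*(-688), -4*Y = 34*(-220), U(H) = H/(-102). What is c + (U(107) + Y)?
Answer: 1173097/102 ≈ 11501.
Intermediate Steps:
U(H) = -H/102 (U(H) = H*(-1/102) = -H/102)
Y = 1870 (Y = -17*(-220)/2 = -¼*(-7480) = 1870)
c = 9632
c + (U(107) + Y) = 9632 + (-1/102*107 + 1870) = 9632 + (-107/102 + 1870) = 9632 + 190633/102 = 1173097/102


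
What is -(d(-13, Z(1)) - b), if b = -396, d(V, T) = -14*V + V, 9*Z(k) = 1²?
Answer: -565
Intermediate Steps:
Z(k) = ⅑ (Z(k) = (⅑)*1² = (⅑)*1 = ⅑)
d(V, T) = -13*V
-(d(-13, Z(1)) - b) = -(-13*(-13) - 1*(-396)) = -(169 + 396) = -1*565 = -565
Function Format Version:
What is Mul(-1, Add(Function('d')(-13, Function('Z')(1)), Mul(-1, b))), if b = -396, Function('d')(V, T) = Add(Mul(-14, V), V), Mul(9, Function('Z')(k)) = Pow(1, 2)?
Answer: -565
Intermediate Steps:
Function('Z')(k) = Rational(1, 9) (Function('Z')(k) = Mul(Rational(1, 9), Pow(1, 2)) = Mul(Rational(1, 9), 1) = Rational(1, 9))
Function('d')(V, T) = Mul(-13, V)
Mul(-1, Add(Function('d')(-13, Function('Z')(1)), Mul(-1, b))) = Mul(-1, Add(Mul(-13, -13), Mul(-1, -396))) = Mul(-1, Add(169, 396)) = Mul(-1, 565) = -565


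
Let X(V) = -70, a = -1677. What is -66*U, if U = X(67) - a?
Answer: -106062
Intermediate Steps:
U = 1607 (U = -70 - 1*(-1677) = -70 + 1677 = 1607)
-66*U = -66*1607 = -106062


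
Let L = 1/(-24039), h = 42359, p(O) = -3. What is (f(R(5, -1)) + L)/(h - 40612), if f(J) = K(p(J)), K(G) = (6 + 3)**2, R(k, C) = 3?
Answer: 1947158/41996133 ≈ 0.046365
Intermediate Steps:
K(G) = 81 (K(G) = 9**2 = 81)
f(J) = 81
L = -1/24039 ≈ -4.1599e-5
(f(R(5, -1)) + L)/(h - 40612) = (81 - 1/24039)/(42359 - 40612) = (1947158/24039)/1747 = (1947158/24039)*(1/1747) = 1947158/41996133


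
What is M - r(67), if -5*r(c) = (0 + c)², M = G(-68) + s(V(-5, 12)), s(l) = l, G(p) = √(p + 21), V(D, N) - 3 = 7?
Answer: 4539/5 + I*√47 ≈ 907.8 + 6.8557*I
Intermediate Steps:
V(D, N) = 10 (V(D, N) = 3 + 7 = 10)
G(p) = √(21 + p)
M = 10 + I*√47 (M = √(21 - 68) + 10 = √(-47) + 10 = I*√47 + 10 = 10 + I*√47 ≈ 10.0 + 6.8557*I)
r(c) = -c²/5 (r(c) = -(0 + c)²/5 = -c²/5)
M - r(67) = (10 + I*√47) - (-1)*67²/5 = (10 + I*√47) - (-1)*4489/5 = (10 + I*√47) - 1*(-4489/5) = (10 + I*√47) + 4489/5 = 4539/5 + I*√47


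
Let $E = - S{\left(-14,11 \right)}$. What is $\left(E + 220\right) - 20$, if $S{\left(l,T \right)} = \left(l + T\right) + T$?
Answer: $192$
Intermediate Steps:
$S{\left(l,T \right)} = l + 2 T$ ($S{\left(l,T \right)} = \left(T + l\right) + T = l + 2 T$)
$E = -8$ ($E = - (-14 + 2 \cdot 11) = - (-14 + 22) = \left(-1\right) 8 = -8$)
$\left(E + 220\right) - 20 = \left(-8 + 220\right) - 20 = 212 - 20 = 192$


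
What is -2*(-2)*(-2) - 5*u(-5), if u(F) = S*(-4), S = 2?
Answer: 32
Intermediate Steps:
u(F) = -8 (u(F) = 2*(-4) = -8)
-2*(-2)*(-2) - 5*u(-5) = -2*(-2)*(-2) - 5*(-8) = 4*(-2) + 40 = -8 + 40 = 32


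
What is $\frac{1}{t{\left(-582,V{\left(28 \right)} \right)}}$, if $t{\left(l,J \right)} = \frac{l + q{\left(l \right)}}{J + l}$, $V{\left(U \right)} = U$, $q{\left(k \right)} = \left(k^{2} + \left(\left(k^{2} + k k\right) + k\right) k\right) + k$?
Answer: $\frac{277}{196799226} \approx 1.4075 \cdot 10^{-6}$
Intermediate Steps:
$q{\left(k \right)} = k + k^{2} + k \left(k + 2 k^{2}\right)$ ($q{\left(k \right)} = \left(k^{2} + \left(\left(k^{2} + k^{2}\right) + k\right) k\right) + k = \left(k^{2} + \left(2 k^{2} + k\right) k\right) + k = \left(k^{2} + \left(k + 2 k^{2}\right) k\right) + k = \left(k^{2} + k \left(k + 2 k^{2}\right)\right) + k = k + k^{2} + k \left(k + 2 k^{2}\right)$)
$t{\left(l,J \right)} = \frac{l + l \left(1 + 2 l + 2 l^{2}\right)}{J + l}$
$\frac{1}{t{\left(-582,V{\left(28 \right)} \right)}} = \frac{1}{2 \left(-582\right) \frac{1}{28 - 582} \left(1 - 582 + \left(-582\right)^{2}\right)} = \frac{1}{2 \left(-582\right) \frac{1}{-554} \left(1 - 582 + 338724\right)} = \frac{1}{2 \left(-582\right) \left(- \frac{1}{554}\right) 338143} = \frac{1}{\frac{196799226}{277}} = \frac{277}{196799226}$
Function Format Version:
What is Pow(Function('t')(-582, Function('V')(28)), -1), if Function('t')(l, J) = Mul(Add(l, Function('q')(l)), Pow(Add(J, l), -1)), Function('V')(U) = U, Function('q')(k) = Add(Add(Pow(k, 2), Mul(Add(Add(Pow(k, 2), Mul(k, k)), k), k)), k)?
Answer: Rational(277, 196799226) ≈ 1.4075e-6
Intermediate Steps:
Function('q')(k) = Add(k, Pow(k, 2), Mul(k, Add(k, Mul(2, Pow(k, 2))))) (Function('q')(k) = Add(Add(Pow(k, 2), Mul(Add(Add(Pow(k, 2), Pow(k, 2)), k), k)), k) = Add(Add(Pow(k, 2), Mul(Add(Mul(2, Pow(k, 2)), k), k)), k) = Add(Add(Pow(k, 2), Mul(Add(k, Mul(2, Pow(k, 2))), k)), k) = Add(Add(Pow(k, 2), Mul(k, Add(k, Mul(2, Pow(k, 2))))), k) = Add(k, Pow(k, 2), Mul(k, Add(k, Mul(2, Pow(k, 2))))))
Function('t')(l, J) = Mul(Pow(Add(J, l), -1), Add(l, Mul(l, Add(1, Mul(2, l), Mul(2, Pow(l, 2)))))) (Function('t')(l, J) = Mul(Add(l, Mul(l, Add(1, Mul(2, l), Mul(2, Pow(l, 2))))), Pow(Add(J, l), -1)) = Mul(Pow(Add(J, l), -1), Add(l, Mul(l, Add(1, Mul(2, l), Mul(2, Pow(l, 2)))))))
Pow(Function('t')(-582, Function('V')(28)), -1) = Pow(Mul(2, -582, Pow(Add(28, -582), -1), Add(1, -582, Pow(-582, 2))), -1) = Pow(Mul(2, -582, Pow(-554, -1), Add(1, -582, 338724)), -1) = Pow(Mul(2, -582, Rational(-1, 554), 338143), -1) = Pow(Rational(196799226, 277), -1) = Rational(277, 196799226)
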